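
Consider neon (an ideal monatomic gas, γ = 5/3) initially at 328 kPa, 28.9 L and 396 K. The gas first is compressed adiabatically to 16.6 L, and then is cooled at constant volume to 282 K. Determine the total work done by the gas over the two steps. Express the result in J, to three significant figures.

W_total ≈ -6360 J

Step 1 (adiabatic): W = (P₁V₁ − P₂V₂)/(γ−1) = (9479 − 13718)/0.667 = -6359 J.
Step 2 (isochoric): W = 0 (constant volume).
W_total = -6359 + 0 = -6359 J.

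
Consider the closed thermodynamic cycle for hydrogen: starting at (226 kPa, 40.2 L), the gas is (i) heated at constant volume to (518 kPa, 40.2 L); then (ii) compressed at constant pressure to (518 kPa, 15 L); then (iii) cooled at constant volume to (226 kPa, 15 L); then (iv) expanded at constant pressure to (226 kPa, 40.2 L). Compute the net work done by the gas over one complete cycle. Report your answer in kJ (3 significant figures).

W_net ≈ -7.36 kJ

Constant-volume legs do no work.
W(ii) = (518)(15 − 40.2) = -13054 J; W(iv) = (226)(40.2 − 15) = 5695 J.
W_net = -13054 + 5695 = -7358 J (the counter-clockwise enclosed area).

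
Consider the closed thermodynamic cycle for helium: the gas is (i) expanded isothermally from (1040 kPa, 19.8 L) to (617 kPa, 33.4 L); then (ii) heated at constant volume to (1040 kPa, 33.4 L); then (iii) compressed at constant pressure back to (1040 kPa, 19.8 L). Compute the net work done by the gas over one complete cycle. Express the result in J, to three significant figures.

Leg (i): W = PᵢVᵢ ln(V_f/Vᵢ) = (20592) ln(33.4/19.8) = 10767 J.
Leg (ii): W = 0.
Leg (iii): W = PΔV = (1040)(19.8 − 33.4) = -14144 J.
W_net = 10767 − 14144 = -3377 J.

W_net ≈ -3380 J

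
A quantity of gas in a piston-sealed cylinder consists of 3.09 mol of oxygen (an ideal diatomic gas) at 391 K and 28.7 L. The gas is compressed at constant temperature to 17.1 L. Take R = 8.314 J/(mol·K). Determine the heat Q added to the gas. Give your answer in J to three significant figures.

Q ≈ -5200 J

Isothermal ⇒ ΔU = 0, so Q = W = nRT ln(V₂/V₁).
Q = (3.09)(8.314)(391) ln(17.1/28.7) = 10045 × -0.5178 = -5201 J.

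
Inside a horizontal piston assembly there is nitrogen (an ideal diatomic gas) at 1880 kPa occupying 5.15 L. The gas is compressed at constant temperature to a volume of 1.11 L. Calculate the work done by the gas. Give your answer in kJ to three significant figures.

W ≈ -14.9 kJ

Isothermal: W = nRT ln(V₂/V₁) = P₁V₁ ln(V₂/V₁).
P₁V₁ = (1880 kPa)(5.15 L) = 9682 J.
W = 9682 × ln(1.11/5.15) = 9682 × -1.535
W_by_gas = -14858 J.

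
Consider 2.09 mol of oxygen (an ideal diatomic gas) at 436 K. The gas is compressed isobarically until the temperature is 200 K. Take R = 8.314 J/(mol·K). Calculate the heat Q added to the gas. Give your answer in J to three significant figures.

Q ≈ -14400 J

Isobaric: W = nRΔT = (2.09)(8.314)(-236) = -4101 J.
ΔU = nCᵥΔT with Cᵥ = 5R/2: ΔU = (2.09)(20.79)(-236) = -10252 J.
Q = ΔU + W = -10252 − 4101 = -14353 J.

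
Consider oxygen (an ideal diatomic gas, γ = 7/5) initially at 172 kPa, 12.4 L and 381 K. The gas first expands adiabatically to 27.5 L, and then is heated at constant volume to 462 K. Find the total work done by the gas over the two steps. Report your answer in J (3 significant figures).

Step 1 (adiabatic): W = (P₁V₁ − P₂V₂)/(γ−1) = (2133 − 1551)/0.4 = 1455 J.
Step 2 (isochoric): W = 0 (constant volume).
W_total = 1455 + 0 = 1455 J.

W_total ≈ 1450 J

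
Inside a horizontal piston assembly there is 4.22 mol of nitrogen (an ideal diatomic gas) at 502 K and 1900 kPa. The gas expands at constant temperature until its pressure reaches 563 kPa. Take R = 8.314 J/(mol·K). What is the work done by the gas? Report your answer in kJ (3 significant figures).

W ≈ 21.4 kJ

Isothermal process: W = nRT ln(V₂/V₁) = nRT ln(P₁/P₂).
W = (4.22)(8.314)(502) × ln(1900/563)
  = 17613 × ln(3.375) = 17613 × 1.216
W_by_gas = 21423 J.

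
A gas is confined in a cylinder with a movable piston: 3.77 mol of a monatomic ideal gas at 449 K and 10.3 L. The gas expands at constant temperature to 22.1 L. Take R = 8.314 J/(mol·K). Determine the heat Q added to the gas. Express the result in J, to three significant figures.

Isothermal ⇒ ΔU = 0, so Q = W = nRT ln(V₂/V₁).
Q = (3.77)(8.314)(449) ln(22.1/10.3) = 14073 × 0.7634 = 10744 J.

Q ≈ 10700 J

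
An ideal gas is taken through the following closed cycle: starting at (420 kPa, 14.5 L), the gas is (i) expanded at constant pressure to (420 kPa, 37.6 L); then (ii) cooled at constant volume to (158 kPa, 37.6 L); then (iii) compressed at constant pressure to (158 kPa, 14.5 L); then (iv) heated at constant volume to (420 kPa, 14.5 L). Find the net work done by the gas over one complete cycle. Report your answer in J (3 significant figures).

Constant-volume legs do no work.
W(i) = (420)(37.6 − 14.5) = 9702 J; W(iii) = (158)(14.5 − 37.6) = -3650 J.
W_net = 9702 − 3650 = 6052 J (the clockwise enclosed area).

W_net ≈ 6050 J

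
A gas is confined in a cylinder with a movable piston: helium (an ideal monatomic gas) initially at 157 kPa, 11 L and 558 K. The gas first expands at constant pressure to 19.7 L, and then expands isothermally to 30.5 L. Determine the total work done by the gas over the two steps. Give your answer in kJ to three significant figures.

Step 1 (isobaric): W = PΔV = (157 kPa)(19.7 − 11 L) = 1366 J.
After step 1: P = 157 kPa, V = 19.7 L, T = 999.3 K.
Step 2 (isothermal): W = P₁V₁ ln(V₂/V₁) = (3093) ln(30.5/19.7) = 1352 J.
W_total = 1366 + 1352 = 2718 J.

W_total ≈ 2.72 kJ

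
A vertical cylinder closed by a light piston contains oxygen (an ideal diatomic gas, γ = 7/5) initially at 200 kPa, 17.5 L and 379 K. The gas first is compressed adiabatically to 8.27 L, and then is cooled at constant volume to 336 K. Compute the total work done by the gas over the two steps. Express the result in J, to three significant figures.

Step 1 (adiabatic): W = (P₁V₁ − P₂V₂)/(γ−1) = (3500 − 4724)/0.4 = -3059 J.
Step 2 (isochoric): W = 0 (constant volume).
W_total = -3059 + 0 = -3059 J.

W_total ≈ -3060 J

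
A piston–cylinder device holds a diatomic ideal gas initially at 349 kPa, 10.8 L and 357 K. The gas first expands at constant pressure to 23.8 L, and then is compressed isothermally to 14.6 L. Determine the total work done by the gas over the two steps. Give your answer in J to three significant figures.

W_total ≈ 478 J

Step 1 (isobaric): W = PΔV = (349 kPa)(23.8 − 10.8 L) = 4537 J.
After step 1: P = 349 kPa, V = 23.8 L, T = 786.7 K.
Step 2 (isothermal): W = P₁V₁ ln(V₂/V₁) = (8306) ln(14.6/23.8) = -4059 J.
W_total = 4537 − 4059 = 478.1 J.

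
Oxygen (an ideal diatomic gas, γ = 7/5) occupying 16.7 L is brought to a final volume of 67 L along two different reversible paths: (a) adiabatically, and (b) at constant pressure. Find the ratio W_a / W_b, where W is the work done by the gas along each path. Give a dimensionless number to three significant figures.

Path (a) adiabatic: W = P₁V₁(1 − (V₁/V₂)^(γ−1))/(γ−1) → W_a/(P₁V₁) = 1.066.
Path (b) isobaric: W = P₁(V₂ − V₁) → W_b/(P₁V₁) = 3.012.
W_a / W_b = 1.066 / 3.012 = 0.3539.

W_a / W_b ≈ 0.354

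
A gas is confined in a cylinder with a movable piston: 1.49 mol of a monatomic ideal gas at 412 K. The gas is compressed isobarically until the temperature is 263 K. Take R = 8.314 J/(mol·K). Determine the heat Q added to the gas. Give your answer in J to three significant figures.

Isobaric: W = nRΔT = (1.49)(8.314)(-149) = -1846 J.
ΔU = nCᵥΔT with Cᵥ = 3R/2: ΔU = (1.49)(12.47)(-149) = -2769 J.
Q = ΔU + W = -2769 − 1846 = -4614 J.

Q ≈ -4610 J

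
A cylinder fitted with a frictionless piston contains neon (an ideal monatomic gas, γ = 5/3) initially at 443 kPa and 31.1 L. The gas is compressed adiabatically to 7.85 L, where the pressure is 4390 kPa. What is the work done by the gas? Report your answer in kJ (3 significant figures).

W ≈ -31.0 kJ

Adiabatic: W = (P₁V₁ − P₂V₂)/(γ − 1) with γ = 5/3.
P₁V₁ = 13777 J, P₂V₂ = 34462 J.
W = (13777 − 34462) / 0.6667 = -31026 J.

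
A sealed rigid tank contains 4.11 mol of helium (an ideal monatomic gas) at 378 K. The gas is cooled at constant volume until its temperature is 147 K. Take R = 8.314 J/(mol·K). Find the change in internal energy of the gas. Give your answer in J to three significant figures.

Constant volume ⇒ W = 0, so Q = ΔU = nCᵥΔT with Cᵥ = 3R/2 = 12.47 J/(mol·K).
ΔU = (4.11)(12.47)(147 − 378) = -11840 J.

ΔU ≈ -11800 J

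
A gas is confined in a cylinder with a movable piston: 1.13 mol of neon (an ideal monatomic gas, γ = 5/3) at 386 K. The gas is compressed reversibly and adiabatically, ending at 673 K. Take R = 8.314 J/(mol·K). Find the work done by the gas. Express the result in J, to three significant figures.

W ≈ -4040 J

Adiabatic ⇒ Q = 0, so W_by = −ΔU = nCᵥ(T₁ − T₂).
Cᵥ = 3R/2 = 12.47 J/(mol·K).
W = (1.13)(12.47)(386 − 673) = -4044 J.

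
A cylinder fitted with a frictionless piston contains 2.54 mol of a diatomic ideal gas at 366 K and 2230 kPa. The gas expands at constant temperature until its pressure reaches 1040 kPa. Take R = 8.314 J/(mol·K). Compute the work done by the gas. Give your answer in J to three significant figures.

Isothermal process: W = nRT ln(V₂/V₁) = nRT ln(P₁/P₂).
W = (2.54)(8.314)(366) × ln(2230/1040)
  = 7729 × ln(2.144) = 7729 × 0.7628
W_by_gas = 5896 J.

W ≈ 5900 J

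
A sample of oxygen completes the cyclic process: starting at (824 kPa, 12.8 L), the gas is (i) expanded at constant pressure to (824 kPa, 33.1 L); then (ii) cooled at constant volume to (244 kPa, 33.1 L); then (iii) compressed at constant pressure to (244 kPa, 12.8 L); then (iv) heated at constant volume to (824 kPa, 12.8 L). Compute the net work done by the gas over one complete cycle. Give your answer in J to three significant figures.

Constant-volume legs do no work.
W(i) = (824)(33.1 − 12.8) = 16727 J; W(iii) = (244)(12.8 − 33.1) = -4953 J.
W_net = 16727 − 4953 = 11774 J (the clockwise enclosed area).

W_net ≈ 11800 J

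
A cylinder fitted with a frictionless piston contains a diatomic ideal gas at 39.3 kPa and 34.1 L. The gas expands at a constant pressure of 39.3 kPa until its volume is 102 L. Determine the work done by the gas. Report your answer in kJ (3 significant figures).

W ≈ 2.67 kJ

Isobaric: W = P ΔV.
W = (39.3 kPa)(102 − 34.1 L) = (39.3)(67.9) = 2668 J.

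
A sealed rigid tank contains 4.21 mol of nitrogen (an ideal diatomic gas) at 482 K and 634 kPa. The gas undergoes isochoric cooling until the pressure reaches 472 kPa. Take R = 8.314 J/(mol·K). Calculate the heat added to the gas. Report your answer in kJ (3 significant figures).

Q ≈ -10.8 kJ

Constant volume ⇒ W = 0, so Q = ΔU = nCᵥΔT with Cᵥ = 5R/2 = 20.79 J/(mol·K).
At constant V, T₂/T₁ = P₂/P₁ ⇒ ΔT = T₁(P₂/P₁ − 1) = 482·(472/634 − 1) = -123.2 K.
ΔU = (4.21)(20.79)(-123.2) = -10777 J.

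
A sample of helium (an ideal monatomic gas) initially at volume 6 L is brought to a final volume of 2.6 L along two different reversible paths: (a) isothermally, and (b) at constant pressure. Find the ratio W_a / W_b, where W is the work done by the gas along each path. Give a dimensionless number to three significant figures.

W_a / W_b ≈ 1.48

Path (a) isothermal: W = P₁V₁ ln(V₂/V₁) → W_a/(P₁V₁) = -0.8362.
Path (b) isobaric: W = P₁(V₂ − V₁) → W_b/(P₁V₁) = -0.5667.
W_a / W_b = -0.8362 / -0.5667 = 1.476.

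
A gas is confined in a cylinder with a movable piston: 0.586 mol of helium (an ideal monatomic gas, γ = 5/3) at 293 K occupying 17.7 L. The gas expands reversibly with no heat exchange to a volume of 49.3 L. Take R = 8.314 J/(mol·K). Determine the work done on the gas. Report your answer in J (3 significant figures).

W ≈ -1060 J

Adiabatic: TV^(γ−1) = const with γ = 5/3.
T₂ = T₁ (V₁/V₂)^(γ−1) = 293 × (17.7/49.3)^0.667 = 293 × 0.5051 = 148 K.
W_by = nCᵥ(T₁ − T₂) = (0.586)(12.47)(293 − 148) = 1060 J.
Work on gas = −W_by = -1060 J.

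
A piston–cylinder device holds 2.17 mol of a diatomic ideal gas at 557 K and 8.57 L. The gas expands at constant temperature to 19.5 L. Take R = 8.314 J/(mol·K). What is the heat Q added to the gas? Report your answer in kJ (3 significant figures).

Q ≈ 8.26 kJ

Isothermal ⇒ ΔU = 0, so Q = W = nRT ln(V₂/V₁).
Q = (2.17)(8.314)(557) ln(19.5/8.57) = 10049 × 0.8221 = 8262 J.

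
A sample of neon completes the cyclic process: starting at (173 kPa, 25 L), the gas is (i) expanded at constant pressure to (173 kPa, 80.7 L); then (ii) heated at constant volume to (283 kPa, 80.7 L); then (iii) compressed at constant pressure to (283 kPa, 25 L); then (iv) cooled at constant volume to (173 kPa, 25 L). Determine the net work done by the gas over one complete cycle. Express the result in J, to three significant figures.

Constant-volume legs do no work.
W(i) = (173)(80.7 − 25) = 9636 J; W(iii) = (283)(25 − 80.7) = -15763 J.
W_net = 9636 − 15763 = -6127 J (the counter-clockwise enclosed area).

W_net ≈ -6130 J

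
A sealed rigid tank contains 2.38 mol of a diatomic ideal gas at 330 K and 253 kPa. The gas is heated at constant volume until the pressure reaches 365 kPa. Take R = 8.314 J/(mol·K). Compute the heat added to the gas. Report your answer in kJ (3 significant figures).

Q ≈ 7.23 kJ

Constant volume ⇒ W = 0, so Q = ΔU = nCᵥΔT with Cᵥ = 5R/2 = 20.79 J/(mol·K).
At constant V, T₂/T₁ = P₂/P₁ ⇒ ΔT = T₁(P₂/P₁ − 1) = 330·(365/253 − 1) = 146.1 K.
ΔU = (2.38)(20.79)(146.1) = 7227 J.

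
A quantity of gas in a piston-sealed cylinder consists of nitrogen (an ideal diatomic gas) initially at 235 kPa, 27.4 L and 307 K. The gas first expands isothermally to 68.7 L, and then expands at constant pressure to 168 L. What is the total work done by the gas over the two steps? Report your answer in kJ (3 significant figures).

Step 1 (isothermal): W = P₁V₁ ln(V₂/V₁) = (6439) ln(68.7/27.4) = 5919 J.
After step 1: P = 93.73 kPa, V = 68.7 L, T = 307 K.
Step 2 (isobaric): W = PΔV = (93.73 kPa)(168 − 68.7 L) = 9307 J.
W_total = 5919 + 9307 = 15226 J.

W_total ≈ 15.2 kJ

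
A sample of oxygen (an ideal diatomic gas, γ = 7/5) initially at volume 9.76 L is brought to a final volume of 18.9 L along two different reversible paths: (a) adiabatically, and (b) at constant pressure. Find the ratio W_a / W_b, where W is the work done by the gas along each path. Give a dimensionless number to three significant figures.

W_a / W_b ≈ 0.620

Path (a) adiabatic: W = P₁V₁(1 − (V₁/V₂)^(γ−1))/(γ−1) → W_a/(P₁V₁) = 0.5807.
Path (b) isobaric: W = P₁(V₂ − V₁) → W_b/(P₁V₁) = 0.9365.
W_a / W_b = 0.5807 / 0.9365 = 0.6201.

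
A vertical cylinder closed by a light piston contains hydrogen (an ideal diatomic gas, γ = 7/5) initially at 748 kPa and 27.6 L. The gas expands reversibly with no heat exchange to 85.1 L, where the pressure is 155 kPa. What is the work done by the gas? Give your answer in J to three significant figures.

Adiabatic: W = (P₁V₁ − P₂V₂)/(γ − 1) with γ = 7/5.
P₁V₁ = 20645 J, P₂V₂ = 13190 J.
W = (20645 − 13190) / 0.4 = 18636 J.

W ≈ 18600 J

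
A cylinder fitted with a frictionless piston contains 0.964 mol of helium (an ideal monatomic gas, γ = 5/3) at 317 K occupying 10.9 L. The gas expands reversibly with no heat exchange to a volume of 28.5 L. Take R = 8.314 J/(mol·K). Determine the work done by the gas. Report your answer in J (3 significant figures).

W ≈ 1800 J

Adiabatic: TV^(γ−1) = const with γ = 5/3.
T₂ = T₁ (V₁/V₂)^(γ−1) = 317 × (10.9/28.5)^0.667 = 317 × 0.5269 = 167 K.
W_by = nCᵥ(T₁ − T₂) = (0.964)(12.47)(317 − 167) = 1803 J.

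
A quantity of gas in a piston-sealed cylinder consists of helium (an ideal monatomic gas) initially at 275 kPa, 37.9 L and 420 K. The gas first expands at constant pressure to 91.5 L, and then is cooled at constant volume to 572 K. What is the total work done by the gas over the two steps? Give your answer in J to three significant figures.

Step 1 (isobaric): W = PΔV = (275 kPa)(91.5 − 37.9 L) = 14740 J.
Step 2 (isochoric): W = 0 (constant volume).
W_total = 14740 + 0 = 14740 J.

W_total ≈ 14700 J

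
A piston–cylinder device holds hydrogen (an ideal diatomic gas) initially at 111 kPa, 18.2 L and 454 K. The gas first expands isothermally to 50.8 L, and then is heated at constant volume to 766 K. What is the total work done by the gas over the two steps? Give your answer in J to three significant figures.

Step 1 (isothermal): W = P₁V₁ ln(V₂/V₁) = (2020) ln(50.8/18.2) = 2074 J.
Step 2 (isochoric): W = 0 (constant volume).
W_total = 2074 + 0 = 2074 J.

W_total ≈ 2070 J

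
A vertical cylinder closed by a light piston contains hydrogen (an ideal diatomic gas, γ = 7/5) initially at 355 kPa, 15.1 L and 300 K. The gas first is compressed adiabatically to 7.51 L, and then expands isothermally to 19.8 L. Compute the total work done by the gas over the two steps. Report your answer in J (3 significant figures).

W_total ≈ 2550 J

Step 1 (adiabatic): W = (P₁V₁ − P₂V₂)/(γ−1) = (5360 − 7088)/0.4 = -4319 J.
After step 1: P = 943.8 kPa, V = 7.51 L, T = 396.7 K.
Step 2 (isothermal): W = P₁V₁ ln(V₂/V₁) = (7088) ln(19.8/7.51) = 6872 J.
W_total = -4319 + 6872 = 2552 J.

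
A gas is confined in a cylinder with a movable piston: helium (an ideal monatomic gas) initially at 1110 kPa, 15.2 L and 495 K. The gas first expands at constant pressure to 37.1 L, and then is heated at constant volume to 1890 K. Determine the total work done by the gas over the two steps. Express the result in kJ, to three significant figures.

W_total ≈ 24.3 kJ

Step 1 (isobaric): W = PΔV = (1110 kPa)(37.1 − 15.2 L) = 24309 J.
Step 2 (isochoric): W = 0 (constant volume).
W_total = 24309 + 0 = 24309 J.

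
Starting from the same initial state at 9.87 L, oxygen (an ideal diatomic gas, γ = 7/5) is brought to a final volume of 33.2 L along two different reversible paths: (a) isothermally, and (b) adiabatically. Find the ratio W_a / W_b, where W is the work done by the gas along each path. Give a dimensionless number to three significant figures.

W_a / W_b ≈ 1.26

Path (a) isothermal: W = P₁V₁ ln(V₂/V₁) → W_a/(P₁V₁) = 1.213.
Path (b) adiabatic: W = P₁V₁(1 − (V₁/V₂)^(γ−1))/(γ−1) → W_b/(P₁V₁) = 0.9611.
W_a / W_b = 1.213 / 0.9611 = 1.262.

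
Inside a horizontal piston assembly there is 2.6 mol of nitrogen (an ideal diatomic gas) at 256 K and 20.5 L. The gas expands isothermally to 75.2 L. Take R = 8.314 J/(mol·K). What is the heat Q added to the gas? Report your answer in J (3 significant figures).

Isothermal ⇒ ΔU = 0, so Q = W = nRT ln(V₂/V₁).
Q = (2.6)(8.314)(256) ln(75.2/20.5) = 5534 × 1.3 = 7192 J.

Q ≈ 7190 J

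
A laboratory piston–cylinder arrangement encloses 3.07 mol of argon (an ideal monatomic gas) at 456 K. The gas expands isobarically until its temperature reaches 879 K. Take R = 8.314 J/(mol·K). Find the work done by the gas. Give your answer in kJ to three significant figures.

W ≈ 10.8 kJ

Isobaric: W = P ΔV = nR ΔT.
W = (3.07)(8.314)(879 − 456) = 10797 J.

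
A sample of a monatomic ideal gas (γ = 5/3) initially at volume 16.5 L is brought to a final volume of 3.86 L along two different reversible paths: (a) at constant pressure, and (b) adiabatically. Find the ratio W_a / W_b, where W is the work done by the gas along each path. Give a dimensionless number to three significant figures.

Path (a) isobaric: W = P₁(V₂ − V₁) → W_a/(P₁V₁) = -0.7661.
Path (b) adiabatic: W = P₁V₁(1 − (V₁/V₂)^(γ−1))/(γ−1) → W_b/(P₁V₁) = -2.451.
W_a / W_b = -0.7661 / -2.451 = 0.3126.

W_a / W_b ≈ 0.313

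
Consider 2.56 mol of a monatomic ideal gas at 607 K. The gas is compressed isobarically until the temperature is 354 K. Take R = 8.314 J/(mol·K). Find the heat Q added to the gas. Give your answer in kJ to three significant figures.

Q ≈ -13.5 kJ

Isobaric: W = nRΔT = (2.56)(8.314)(-253) = -5385 J.
ΔU = nCᵥΔT with Cᵥ = 3R/2: ΔU = (2.56)(12.47)(-253) = -8077 J.
Q = ΔU + W = -8077 − 5385 = -13462 J.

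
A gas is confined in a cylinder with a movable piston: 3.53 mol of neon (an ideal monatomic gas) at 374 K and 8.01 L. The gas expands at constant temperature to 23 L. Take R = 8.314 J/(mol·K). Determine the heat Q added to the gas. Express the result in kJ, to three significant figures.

Isothermal ⇒ ΔU = 0, so Q = W = nRT ln(V₂/V₁).
Q = (3.53)(8.314)(374) ln(23/8.01) = 10976 × 1.055 = 11578 J.

Q ≈ 11.6 kJ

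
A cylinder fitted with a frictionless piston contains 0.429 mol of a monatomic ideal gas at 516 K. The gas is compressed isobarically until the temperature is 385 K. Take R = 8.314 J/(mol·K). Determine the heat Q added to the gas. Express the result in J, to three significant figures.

Isobaric: W = nRΔT = (0.429)(8.314)(-131) = -467.2 J.
ΔU = nCᵥΔT with Cᵥ = 3R/2: ΔU = (0.429)(12.47)(-131) = -700.9 J.
Q = ΔU + W = -700.9 − 467.2 = -1168 J.

Q ≈ -1170 J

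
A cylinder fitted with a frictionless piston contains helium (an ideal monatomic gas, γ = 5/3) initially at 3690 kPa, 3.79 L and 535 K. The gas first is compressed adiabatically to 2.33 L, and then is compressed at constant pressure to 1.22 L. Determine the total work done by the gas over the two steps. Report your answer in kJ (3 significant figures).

Step 1 (adiabatic): W = (P₁V₁ − P₂V₂)/(γ−1) = (13985 − 19343)/0.667 = -8037 J.
After step 1: P = 8302 kPa, V = 2.33 L, T = 740 K.
Step 2 (isobaric): W = PΔV = (8302 kPa)(1.22 − 2.33 L) = -9215 J.
W_total = -8037 − 9215 = -17252 J.

W_total ≈ -17.3 kJ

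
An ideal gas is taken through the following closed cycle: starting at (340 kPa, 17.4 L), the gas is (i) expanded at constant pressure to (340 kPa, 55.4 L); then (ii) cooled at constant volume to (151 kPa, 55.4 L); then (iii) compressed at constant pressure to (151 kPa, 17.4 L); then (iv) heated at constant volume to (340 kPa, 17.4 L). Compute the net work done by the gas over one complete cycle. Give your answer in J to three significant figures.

W_net ≈ 7180 J

Constant-volume legs do no work.
W(i) = (340)(55.4 − 17.4) = 12920 J; W(iii) = (151)(17.4 − 55.4) = -5738 J.
W_net = 12920 − 5738 = 7182 J (the clockwise enclosed area).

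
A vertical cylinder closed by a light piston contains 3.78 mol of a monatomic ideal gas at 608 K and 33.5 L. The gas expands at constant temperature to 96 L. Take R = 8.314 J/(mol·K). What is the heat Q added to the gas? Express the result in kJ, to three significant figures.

Isothermal ⇒ ΔU = 0, so Q = W = nRT ln(V₂/V₁).
Q = (3.78)(8.314)(608) ln(96/33.5) = 19108 × 1.053 = 20116 J.

Q ≈ 20.1 kJ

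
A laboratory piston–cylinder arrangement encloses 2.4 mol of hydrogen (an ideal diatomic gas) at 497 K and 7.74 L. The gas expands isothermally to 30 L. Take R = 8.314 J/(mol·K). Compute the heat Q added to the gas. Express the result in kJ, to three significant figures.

Q ≈ 13.4 kJ

Isothermal ⇒ ΔU = 0, so Q = W = nRT ln(V₂/V₁).
Q = (2.4)(8.314)(497) ln(30/7.74) = 9917 × 1.355 = 13435 J.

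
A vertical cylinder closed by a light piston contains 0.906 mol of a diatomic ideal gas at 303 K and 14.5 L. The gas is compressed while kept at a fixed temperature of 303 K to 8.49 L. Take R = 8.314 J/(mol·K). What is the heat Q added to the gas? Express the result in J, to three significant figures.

Isothermal ⇒ ΔU = 0, so Q = W = nRT ln(V₂/V₁).
Q = (0.906)(8.314)(303) ln(8.49/14.5) = 2282 × -0.5353 = -1222 J.

Q ≈ -1220 J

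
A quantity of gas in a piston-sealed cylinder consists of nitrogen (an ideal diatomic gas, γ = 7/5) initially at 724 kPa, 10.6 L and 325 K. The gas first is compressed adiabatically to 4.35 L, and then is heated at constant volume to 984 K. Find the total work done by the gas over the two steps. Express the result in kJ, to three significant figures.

Step 1 (adiabatic): W = (P₁V₁ − P₂V₂)/(γ−1) = (7674 − 10959)/0.4 = -8212 J.
Step 2 (isochoric): W = 0 (constant volume).
W_total = -8212 + 0 = -8212 J.

W_total ≈ -8.21 kJ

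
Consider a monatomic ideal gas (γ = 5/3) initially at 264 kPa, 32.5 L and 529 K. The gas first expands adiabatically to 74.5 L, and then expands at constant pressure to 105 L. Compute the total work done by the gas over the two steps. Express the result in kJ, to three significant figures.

W_total ≈ 7.49 kJ

Step 1 (adiabatic): W = (P₁V₁ − P₂V₂)/(γ−1) = (8580 − 4935)/0.667 = 5467 J.
After step 1: P = 66.24 kPa, V = 74.5 L, T = 304.3 K.
Step 2 (isobaric): W = PΔV = (66.24 kPa)(105 − 74.5 L) = 2020 J.
W_total = 5467 + 2020 = 7488 J.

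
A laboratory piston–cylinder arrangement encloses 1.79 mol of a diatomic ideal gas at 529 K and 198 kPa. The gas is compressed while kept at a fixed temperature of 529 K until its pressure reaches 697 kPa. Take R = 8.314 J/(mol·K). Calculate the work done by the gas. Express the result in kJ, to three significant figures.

W ≈ -9.91 kJ

Isothermal process: W = nRT ln(V₂/V₁) = nRT ln(P₁/P₂).
W = (1.79)(8.314)(529) × ln(198/697)
  = 7873 × ln(0.2841) = 7873 × -1.259
W_by_gas = -9908 J.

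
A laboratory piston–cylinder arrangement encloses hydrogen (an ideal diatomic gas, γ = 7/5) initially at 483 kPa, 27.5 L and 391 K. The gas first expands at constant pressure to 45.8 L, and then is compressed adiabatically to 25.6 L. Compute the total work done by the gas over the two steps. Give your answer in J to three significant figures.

W_total ≈ -5650 J

Step 1 (isobaric): W = PΔV = (483 kPa)(45.8 − 27.5 L) = 8839 J.
After step 1: P = 483 kPa, V = 45.8 L, T = 651.2 K.
Step 2 (adiabatic): W = (P₁V₁ − P₂V₂)/(γ−1) = (22121 − 27917)/0.4 = -14488 J.
W_total = 8839 − 14488 = -5649 J.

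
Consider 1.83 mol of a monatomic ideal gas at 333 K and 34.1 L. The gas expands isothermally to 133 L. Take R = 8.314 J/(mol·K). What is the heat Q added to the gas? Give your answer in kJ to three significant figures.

Q ≈ 6.90 kJ

Isothermal ⇒ ΔU = 0, so Q = W = nRT ln(V₂/V₁).
Q = (1.83)(8.314)(333) ln(133/34.1) = 5066 × 1.361 = 6896 J.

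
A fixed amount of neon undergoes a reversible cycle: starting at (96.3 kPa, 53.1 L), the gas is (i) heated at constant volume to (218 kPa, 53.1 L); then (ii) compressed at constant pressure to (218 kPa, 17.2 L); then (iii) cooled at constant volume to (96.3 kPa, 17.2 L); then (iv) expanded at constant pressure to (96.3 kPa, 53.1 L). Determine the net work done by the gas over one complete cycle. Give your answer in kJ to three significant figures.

W_net ≈ -4.37 kJ

Constant-volume legs do no work.
W(ii) = (218)(17.2 − 53.1) = -7826 J; W(iv) = (96.3)(53.1 − 17.2) = 3457 J.
W_net = -7826 + 3457 = -4369 J (the counter-clockwise enclosed area).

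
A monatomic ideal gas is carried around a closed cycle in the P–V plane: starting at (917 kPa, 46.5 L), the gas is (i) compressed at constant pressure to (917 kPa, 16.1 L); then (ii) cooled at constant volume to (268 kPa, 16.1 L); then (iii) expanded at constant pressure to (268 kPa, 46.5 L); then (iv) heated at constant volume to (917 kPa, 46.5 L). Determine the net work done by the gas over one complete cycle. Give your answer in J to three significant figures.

Constant-volume legs do no work.
W(i) = (917)(16.1 − 46.5) = -27877 J; W(iii) = (268)(46.5 − 16.1) = 8147 J.
W_net = -27877 + 8147 = -19730 J (the counter-clockwise enclosed area).

W_net ≈ -19700 J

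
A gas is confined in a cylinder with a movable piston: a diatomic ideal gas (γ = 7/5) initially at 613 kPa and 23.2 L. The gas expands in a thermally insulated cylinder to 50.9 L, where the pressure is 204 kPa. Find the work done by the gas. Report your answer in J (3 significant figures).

Adiabatic: W = (P₁V₁ − P₂V₂)/(γ − 1) with γ = 7/5.
P₁V₁ = 14222 J, P₂V₂ = 10384 J.
W = (14222 − 10384) / 0.4 = 9595 J.

W ≈ 9600 J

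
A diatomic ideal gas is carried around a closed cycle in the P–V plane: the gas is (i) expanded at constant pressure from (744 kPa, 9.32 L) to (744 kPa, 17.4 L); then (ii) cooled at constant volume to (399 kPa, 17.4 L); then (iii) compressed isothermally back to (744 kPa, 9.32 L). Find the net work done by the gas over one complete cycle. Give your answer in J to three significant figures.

W_net ≈ 1680 J

Leg (i): W = PΔV = (744)(17.4 − 9.32) = 6012 J.
Leg (ii): W = 0.
Leg (iii): W = PᵢVᵢ ln(V_f/Vᵢ) = (6943) ln(9.32/17.4) = -4334 J.
W_net = 6012 − 4334 = 1677 J.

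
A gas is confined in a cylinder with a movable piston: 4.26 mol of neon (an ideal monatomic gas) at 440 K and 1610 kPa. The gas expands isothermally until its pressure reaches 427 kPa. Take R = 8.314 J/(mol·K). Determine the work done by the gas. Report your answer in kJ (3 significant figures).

Isothermal process: W = nRT ln(V₂/V₁) = nRT ln(P₁/P₂).
W = (4.26)(8.314)(440) × ln(1610/427)
  = 15584 × ln(3.77) = 15584 × 1.327
W_by_gas = 20683 J.

W ≈ 20.7 kJ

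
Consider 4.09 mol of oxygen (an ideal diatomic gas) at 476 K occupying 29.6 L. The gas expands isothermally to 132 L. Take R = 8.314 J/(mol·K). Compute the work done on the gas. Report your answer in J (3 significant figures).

W ≈ -24200 J

Isothermal: W = nRT ln(V₂/V₁).
W = (4.09)(8.314)(476) × ln(132/29.6)
  = 16186 × 1.495
W_by_gas = 24199 J; work on gas = −W_by = -24199 J.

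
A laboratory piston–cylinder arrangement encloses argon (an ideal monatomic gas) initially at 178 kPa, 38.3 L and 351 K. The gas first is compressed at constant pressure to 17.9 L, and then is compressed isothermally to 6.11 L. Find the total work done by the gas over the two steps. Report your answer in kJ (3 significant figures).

Step 1 (isobaric): W = PΔV = (178 kPa)(17.9 − 38.3 L) = -3631 J.
After step 1: P = 178 kPa, V = 17.9 L, T = 164 K.
Step 2 (isothermal): W = P₁V₁ ln(V₂/V₁) = (3186) ln(6.11/17.9) = -3425 J.
W_total = -3631 − 3425 = -7056 J.

W_total ≈ -7.06 kJ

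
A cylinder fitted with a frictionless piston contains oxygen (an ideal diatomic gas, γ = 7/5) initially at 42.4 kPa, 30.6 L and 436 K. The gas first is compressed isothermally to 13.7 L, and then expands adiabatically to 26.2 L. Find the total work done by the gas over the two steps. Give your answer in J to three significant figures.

Step 1 (isothermal): W = P₁V₁ ln(V₂/V₁) = (1297) ln(13.7/30.6) = -1043 J.
After step 1: P = 94.7 kPa, V = 13.7 L, T = 436 K.
Step 2 (adiabatic): W = (P₁V₁ − P₂V₂)/(γ−1) = (1297 − 1001)/0.4 = 741 J.
W_total = -1043 + 741 = -301.6 J.

W_total ≈ -302 J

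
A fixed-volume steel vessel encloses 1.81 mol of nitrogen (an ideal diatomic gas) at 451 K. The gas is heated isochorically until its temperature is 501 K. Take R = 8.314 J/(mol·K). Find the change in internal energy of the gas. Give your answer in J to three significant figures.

ΔU ≈ 1880 J

Constant volume ⇒ W = 0, so Q = ΔU = nCᵥΔT with Cᵥ = 5R/2 = 20.79 J/(mol·K).
ΔU = (1.81)(20.79)(501 − 451) = 1881 J.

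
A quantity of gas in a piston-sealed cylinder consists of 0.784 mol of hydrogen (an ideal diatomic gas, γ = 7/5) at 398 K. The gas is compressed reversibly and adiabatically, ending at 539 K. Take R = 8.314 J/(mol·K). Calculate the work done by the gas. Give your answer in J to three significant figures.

W ≈ -2300 J

Adiabatic ⇒ Q = 0, so W_by = −ΔU = nCᵥ(T₁ − T₂).
Cᵥ = 5R/2 = 20.79 J/(mol·K).
W = (0.784)(20.79)(398 − 539) = -2298 J.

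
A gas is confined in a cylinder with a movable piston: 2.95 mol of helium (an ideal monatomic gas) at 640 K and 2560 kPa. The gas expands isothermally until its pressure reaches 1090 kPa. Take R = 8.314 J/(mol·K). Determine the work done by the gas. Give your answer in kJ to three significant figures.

Isothermal process: W = nRT ln(V₂/V₁) = nRT ln(P₁/P₂).
W = (2.95)(8.314)(640) × ln(2560/1090)
  = 15697 × ln(2.349) = 15697 × 0.8538
W_by_gas = 13402 J.

W ≈ 13.4 kJ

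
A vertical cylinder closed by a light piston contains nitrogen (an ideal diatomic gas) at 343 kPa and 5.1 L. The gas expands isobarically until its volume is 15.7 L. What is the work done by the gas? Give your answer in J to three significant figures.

Isobaric: W = P ΔV.
W = (343 kPa)(15.7 − 5.1 L) = (343)(10.6) = 3636 J.

W ≈ 3640 J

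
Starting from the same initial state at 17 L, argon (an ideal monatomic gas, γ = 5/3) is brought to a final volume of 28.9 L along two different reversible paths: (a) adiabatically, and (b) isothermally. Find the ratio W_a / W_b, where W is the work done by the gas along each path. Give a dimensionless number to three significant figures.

Path (a) adiabatic: W = P₁V₁(1 − (V₁/V₂)^(γ−1))/(γ−1) → W_a/(P₁V₁) = 0.4469.
Path (b) isothermal: W = P₁V₁ ln(V₂/V₁) → W_b/(P₁V₁) = 0.5306.
W_a / W_b = 0.4469 / 0.5306 = 0.8423.

W_a / W_b ≈ 0.842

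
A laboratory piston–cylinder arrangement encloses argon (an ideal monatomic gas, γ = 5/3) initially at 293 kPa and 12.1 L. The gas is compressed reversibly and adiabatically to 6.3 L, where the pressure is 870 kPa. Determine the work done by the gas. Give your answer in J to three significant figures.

Adiabatic: W = (P₁V₁ − P₂V₂)/(γ − 1) with γ = 5/3.
P₁V₁ = 3545 J, P₂V₂ = 5481 J.
W = (3545 − 5481) / 0.6667 = -2904 J.

W ≈ -2900 J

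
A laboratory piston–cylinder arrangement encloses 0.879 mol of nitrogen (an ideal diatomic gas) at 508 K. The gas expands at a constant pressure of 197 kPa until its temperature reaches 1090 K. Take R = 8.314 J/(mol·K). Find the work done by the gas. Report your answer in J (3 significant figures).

Isobaric: W = P ΔV = nR ΔT.
W = (0.879)(8.314)(1090 − 508) = 4253 J.

W ≈ 4250 J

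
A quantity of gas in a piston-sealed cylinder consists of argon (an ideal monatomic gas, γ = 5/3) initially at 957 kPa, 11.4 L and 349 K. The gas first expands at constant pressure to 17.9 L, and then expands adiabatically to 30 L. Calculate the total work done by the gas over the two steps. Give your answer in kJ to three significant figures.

W_total ≈ 13.7 kJ

Step 1 (isobaric): W = PΔV = (957 kPa)(17.9 − 11.4 L) = 6220 J.
After step 1: P = 957 kPa, V = 17.9 L, T = 548 K.
Step 2 (adiabatic): W = (P₁V₁ − P₂V₂)/(γ−1) = (17130 − 12141)/0.667 = 7484 J.
W_total = 6220 + 7484 = 13705 J.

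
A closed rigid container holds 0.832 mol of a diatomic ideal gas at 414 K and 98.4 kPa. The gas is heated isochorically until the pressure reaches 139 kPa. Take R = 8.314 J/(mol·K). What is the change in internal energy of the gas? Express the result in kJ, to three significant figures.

ΔU ≈ 2.95 kJ

Constant volume ⇒ W = 0, so Q = ΔU = nCᵥΔT with Cᵥ = 5R/2 = 20.79 J/(mol·K).
At constant V, T₂/T₁ = P₂/P₁ ⇒ ΔT = T₁(P₂/P₁ − 1) = 414·(139/98.4 − 1) = 170.8 K.
ΔU = (0.832)(20.79)(170.8) = 2954 J.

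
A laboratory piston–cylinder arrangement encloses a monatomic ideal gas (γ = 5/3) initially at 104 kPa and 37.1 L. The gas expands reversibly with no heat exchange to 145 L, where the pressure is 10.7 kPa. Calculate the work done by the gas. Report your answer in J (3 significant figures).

W ≈ 3460 J

Adiabatic: W = (P₁V₁ − P₂V₂)/(γ − 1) with γ = 5/3.
P₁V₁ = 3858 J, P₂V₂ = 1552 J.
W = (3858 − 1552) / 0.6667 = 3460 J.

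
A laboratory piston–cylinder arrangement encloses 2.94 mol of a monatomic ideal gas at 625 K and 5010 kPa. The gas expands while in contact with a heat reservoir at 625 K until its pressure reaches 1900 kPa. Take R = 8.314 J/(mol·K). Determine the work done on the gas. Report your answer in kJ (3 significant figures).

Isothermal process: W = nRT ln(V₂/V₁) = nRT ln(P₁/P₂).
W = (2.94)(8.314)(625) × ln(5010/1900)
  = 15277 × ln(2.637) = 15277 × 0.9696
W_by_gas = 14812 J; work on gas = −W_by = -14812 J.

W ≈ -14.8 kJ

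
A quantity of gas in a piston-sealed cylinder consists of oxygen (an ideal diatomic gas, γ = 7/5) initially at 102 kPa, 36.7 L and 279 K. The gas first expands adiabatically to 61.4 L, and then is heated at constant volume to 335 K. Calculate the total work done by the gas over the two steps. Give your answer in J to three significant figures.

Step 1 (adiabatic): W = (P₁V₁ − P₂V₂)/(γ−1) = (3743 − 3047)/0.4 = 1741 J.
Step 2 (isochoric): W = 0 (constant volume).
W_total = 1741 + 0 = 1741 J.

W_total ≈ 1740 J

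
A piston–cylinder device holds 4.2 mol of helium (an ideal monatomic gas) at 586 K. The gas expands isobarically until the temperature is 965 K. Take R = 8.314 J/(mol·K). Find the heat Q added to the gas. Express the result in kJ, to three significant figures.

Q ≈ 33.1 kJ

Isobaric: W = nRΔT = (4.2)(8.314)(379) = 13234 J.
ΔU = nCᵥΔT with Cᵥ = 3R/2: ΔU = (4.2)(12.47)(379) = 19851 J.
Q = ΔU + W = 19851 + 13234 = 33086 J.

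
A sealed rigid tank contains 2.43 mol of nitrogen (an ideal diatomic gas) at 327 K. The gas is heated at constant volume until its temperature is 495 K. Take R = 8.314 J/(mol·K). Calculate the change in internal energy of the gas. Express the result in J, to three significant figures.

Constant volume ⇒ W = 0, so Q = ΔU = nCᵥΔT with Cᵥ = 5R/2 = 20.79 J/(mol·K).
ΔU = (2.43)(20.79)(495 − 327) = 8485 J.

ΔU ≈ 8490 J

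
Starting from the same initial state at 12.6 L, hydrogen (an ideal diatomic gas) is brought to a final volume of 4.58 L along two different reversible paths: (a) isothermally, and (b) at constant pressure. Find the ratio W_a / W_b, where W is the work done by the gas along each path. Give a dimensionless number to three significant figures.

Path (a) isothermal: W = P₁V₁ ln(V₂/V₁) → W_a/(P₁V₁) = -1.012.
Path (b) isobaric: W = P₁(V₂ − V₁) → W_b/(P₁V₁) = -0.6365.
W_a / W_b = -1.012 / -0.6365 = 1.59.

W_a / W_b ≈ 1.59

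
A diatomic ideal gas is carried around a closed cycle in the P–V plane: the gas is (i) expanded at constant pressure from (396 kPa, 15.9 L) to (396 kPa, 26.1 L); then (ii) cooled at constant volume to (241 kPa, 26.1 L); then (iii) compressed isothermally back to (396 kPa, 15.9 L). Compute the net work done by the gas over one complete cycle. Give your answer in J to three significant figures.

Leg (i): W = PΔV = (396)(26.1 − 15.9) = 4039 J.
Leg (ii): W = 0.
Leg (iii): W = PᵢVᵢ ln(V_f/Vᵢ) = (6290) ln(15.9/26.1) = -3117 J.
W_net = 4039 − 3117 = 921.7 J.

W_net ≈ 922 J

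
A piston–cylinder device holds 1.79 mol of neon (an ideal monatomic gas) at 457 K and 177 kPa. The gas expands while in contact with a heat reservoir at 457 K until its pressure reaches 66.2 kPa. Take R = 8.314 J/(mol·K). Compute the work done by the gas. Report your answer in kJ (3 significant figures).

Isothermal process: W = nRT ln(V₂/V₁) = nRT ln(P₁/P₂).
W = (1.79)(8.314)(457) × ln(177/66.2)
  = 6801 × ln(2.674) = 6801 × 0.9835
W_by_gas = 6689 J.

W ≈ 6.69 kJ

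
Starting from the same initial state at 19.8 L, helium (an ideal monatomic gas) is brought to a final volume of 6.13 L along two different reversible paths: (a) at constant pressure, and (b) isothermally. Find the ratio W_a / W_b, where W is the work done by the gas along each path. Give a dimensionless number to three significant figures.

W_a / W_b ≈ 0.589

Path (a) isobaric: W = P₁(V₂ − V₁) → W_a/(P₁V₁) = -0.6904.
Path (b) isothermal: W = P₁V₁ ln(V₂/V₁) → W_b/(P₁V₁) = -1.172.
W_a / W_b = -0.6904 / -1.172 = 0.5888.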